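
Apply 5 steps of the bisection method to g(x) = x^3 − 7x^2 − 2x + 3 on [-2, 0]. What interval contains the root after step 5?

[-0.8125, -0.75]

m = -1, g(m) = -3 (−); new bracket [-1, 0]
m = -0.5, g(m) = 2.125 (+); new bracket [-1, -0.5]
m = -0.75, g(m) = 0.140625 (+); new bracket [-1, -0.75]
m = -0.875, g(m) = -1.2793 (−); new bracket [-0.875, -0.75]
m = -0.8125, g(m) = -0.5325 (−); new bracket [-0.8125, -0.75]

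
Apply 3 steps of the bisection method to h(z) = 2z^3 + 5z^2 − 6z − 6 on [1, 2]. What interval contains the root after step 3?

[1.25, 1.375]

midpoint 1.5: h = 3 > 0 → [1, 1.5]
midpoint 1.25: h = -1.78125 < 0 → [1.25, 1.5]
midpoint 1.375: h = 0.402344 > 0 → [1.25, 1.375]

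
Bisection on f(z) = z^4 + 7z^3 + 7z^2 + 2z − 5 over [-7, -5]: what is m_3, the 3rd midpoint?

f(-6) = 19 > 0, so the root lies in [-6, -5]
f(-5.5) = -53.8125 < 0, so the root lies in [-6, -5.5]
f(-5.75) = -22.699219 < 0, so the root lies in [-6, -5.75]

-5.75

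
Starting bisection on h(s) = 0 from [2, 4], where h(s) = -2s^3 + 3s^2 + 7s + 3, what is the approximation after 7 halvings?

midpoint 3: h = -3 < 0 → [2, 3]
midpoint 2.5: h = 8 > 0 → [2.5, 3]
midpoint 2.75: h = 3.34375 > 0 → [2.75, 3]
midpoint 2.875: h = 0.3945 > 0 → [2.875, 3]
midpoint 2.9375: h = -1.2456 < 0 → [2.875, 2.9375]
midpoint 2.90625: h = -0.4114 < 0 → [2.875, 2.90625]
midpoint 2.890625: h = -0.005 < 0 → [2.875, 2.890625]

2.890625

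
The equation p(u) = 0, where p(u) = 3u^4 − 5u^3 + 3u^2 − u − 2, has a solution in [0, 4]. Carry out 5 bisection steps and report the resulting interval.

[1.25, 1.375]

p(2) = 16 > 0, so the root lies in [0, 2]
p(1) = -2 < 0, so the root lies in [1, 2]
p(1.5) = 1.5625 > 0, so the root lies in [1, 1.5]
p(1.25) = -1.0039 < 0, so the root lies in [1.25, 1.5]
p(1.375) = 0.0222 > 0, so the root lies in [1.25, 1.375]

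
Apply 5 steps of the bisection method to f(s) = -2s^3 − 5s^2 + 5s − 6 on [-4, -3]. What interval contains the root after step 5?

s = -3.5 gives f = 1, positive; keep [-3.5, -3]
s = -3.25 gives f = -6.40625, negative; keep [-3.5, -3.25]
s = -3.375 gives f = -2.941406, negative; keep [-3.5, -3.375]
s = -3.4375 gives f = -1.0317, negative; keep [-3.5, -3.4375]
s = -3.46875 gives f = -0.0313, negative; keep [-3.5, -3.46875]

[-3.5, -3.46875]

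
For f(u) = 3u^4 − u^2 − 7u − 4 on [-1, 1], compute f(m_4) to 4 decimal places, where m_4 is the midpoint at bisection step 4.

midpoint 0: f = -4 < 0 → [-1, 0]
midpoint -0.5: f = -0.5625 < 0 → [-1, -0.5]
midpoint -0.75: f = 1.636719 > 0 → [-0.75, -0.5]
midpoint -0.625: f = 0.4421 > 0 → [-0.625, -0.5]

0.4421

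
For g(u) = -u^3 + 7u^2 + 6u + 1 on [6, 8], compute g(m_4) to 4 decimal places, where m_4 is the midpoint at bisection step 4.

m = 7, g(m) = 43 (+); new bracket [7, 8]
m = 7.5, g(m) = 17.875 (+); new bracket [7.5, 8]
m = 7.75, g(m) = 2.453125 (+); new bracket [7.75, 8]
m = 7.875, g(m) = -6.0137 (−); new bracket [7.75, 7.875]

-6.0137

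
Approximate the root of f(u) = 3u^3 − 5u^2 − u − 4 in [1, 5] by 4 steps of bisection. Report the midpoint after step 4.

2.25

m = 3, f(m) = 29 (+); new bracket [1, 3]
m = 2, f(m) = -2 (−); new bracket [2, 3]
m = 2.5, f(m) = 9.125 (+); new bracket [2, 2.5]
m = 2.25, f(m) = 2.6094 (+); new bracket [2, 2.25]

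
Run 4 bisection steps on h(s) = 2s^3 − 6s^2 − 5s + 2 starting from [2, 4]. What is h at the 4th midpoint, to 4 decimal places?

h(3) = -13 < 0, so the root lies in [3, 4]
h(3.5) = -3.25 < 0, so the root lies in [3.5, 4]
h(3.75) = 4.34375 > 0, so the root lies in [3.5, 3.75]
h(3.625) = 0.3008 > 0, so the root lies in [3.5, 3.625]

0.3008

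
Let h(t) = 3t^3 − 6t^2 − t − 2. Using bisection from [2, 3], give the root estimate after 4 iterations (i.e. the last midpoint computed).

midpoint 2.5: h = 4.875 > 0 → [2, 2.5]
midpoint 2.25: h = -0.453125 < 0 → [2.25, 2.5]
midpoint 2.375: h = 1.970703 > 0 → [2.25, 2.375]
midpoint 2.3125: h = 0.7009 > 0 → [2.25, 2.3125]

2.3125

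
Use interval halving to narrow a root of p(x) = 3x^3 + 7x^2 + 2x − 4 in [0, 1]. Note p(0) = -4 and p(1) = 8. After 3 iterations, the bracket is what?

[0.5, 0.625]

p(0.5) = -0.875 < 0, so the root lies in [0.5, 1]
p(0.75) = 2.703125 > 0, so the root lies in [0.5, 0.75]
p(0.625) = 0.716797 > 0, so the root lies in [0.5, 0.625]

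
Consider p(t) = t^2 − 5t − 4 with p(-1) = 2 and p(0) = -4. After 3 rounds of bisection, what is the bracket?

t = -0.5 gives p = -1.25, negative; keep [-1, -0.5]
t = -0.75 gives p = 0.3125, positive; keep [-0.75, -0.5]
t = -0.625 gives p = -0.484375, negative; keep [-0.75, -0.625]

[-0.75, -0.625]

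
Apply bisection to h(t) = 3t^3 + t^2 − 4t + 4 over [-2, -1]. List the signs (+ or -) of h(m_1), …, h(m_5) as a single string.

+-+--

t = -1.5 gives h = 2.125, positive; keep [-2, -1.5]
t = -1.75 gives h = -2.015625, negative; keep [-1.75, -1.5]
t = -1.625 gives h = 0.267578, positive; keep [-1.75, -1.625]
t = -1.6875 gives h = -0.8186, negative; keep [-1.6875, -1.625]
t = -1.65625 gives h = -0.2619, negative; keep [-1.65625, -1.625]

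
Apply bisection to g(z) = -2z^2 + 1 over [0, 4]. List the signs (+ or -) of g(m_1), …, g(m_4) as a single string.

--+-

m = 2, g(m) = -7 (−); new bracket [0, 2]
m = 1, g(m) = -1 (−); new bracket [0, 1]
m = 0.5, g(m) = 0.5 (+); new bracket [0.5, 1]
m = 0.75, g(m) = -0.125 (−); new bracket [0.5, 0.75]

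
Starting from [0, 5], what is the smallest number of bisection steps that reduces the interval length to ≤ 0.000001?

23

Width after n steps is 5/2^n. Need 2^n ≥ 5/0.000001 = 5000000.
2^22 = 4194304 < 5000000 ≤ 2^23 = 8388608, so n = 23.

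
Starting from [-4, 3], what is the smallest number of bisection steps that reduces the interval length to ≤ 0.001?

Width after n steps is 7/2^n. Need 2^n ≥ 7/0.001 = 7000.
2^12 = 4096 < 7000 ≤ 2^13 = 8192, so n = 13.

13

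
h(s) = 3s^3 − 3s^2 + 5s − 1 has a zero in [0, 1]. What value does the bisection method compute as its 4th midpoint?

midpoint 0.5: h = 1.125 > 0 → [0, 0.5]
midpoint 0.25: h = 0.109375 > 0 → [0, 0.25]
midpoint 0.125: h = -0.416016 < 0 → [0.125, 0.25]
midpoint 0.1875: h = -0.1482 < 0 → [0.1875, 0.25]

0.1875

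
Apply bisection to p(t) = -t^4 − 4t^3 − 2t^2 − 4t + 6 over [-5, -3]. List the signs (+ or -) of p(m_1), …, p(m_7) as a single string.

midpoint -4: p = -10 < 0 → [-4, -3]
midpoint -3.5: p = 16.9375 > 0 → [-4, -3.5]
midpoint -3.75: p = 6.058594 > 0 → [-4, -3.75]
midpoint -3.875: p = -1.2581 < 0 → [-3.875, -3.75]
midpoint -3.8125: p = 2.5701 > 0 → [-3.875, -3.8125]
midpoint -3.84375: p = 0.6995 > 0 → [-3.875, -3.84375]
midpoint -3.859375: p = -0.2683 < 0 → [-3.859375, -3.84375]

-++-++-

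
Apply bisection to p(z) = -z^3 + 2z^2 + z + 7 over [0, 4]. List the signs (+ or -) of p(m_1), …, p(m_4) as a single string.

++--

midpoint 2: p = 9 > 0 → [2, 4]
midpoint 3: p = 1 > 0 → [3, 4]
midpoint 3.5: p = -7.875 < 0 → [3, 3.5]
midpoint 3.25: p = -2.9531 < 0 → [3, 3.25]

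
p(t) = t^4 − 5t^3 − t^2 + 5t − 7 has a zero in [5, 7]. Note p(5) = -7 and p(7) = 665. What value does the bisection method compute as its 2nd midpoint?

p(6) = 203 > 0, so the root lies in [5, 6]
p(5.5) = 73.4375 > 0, so the root lies in [5, 5.5]

5.5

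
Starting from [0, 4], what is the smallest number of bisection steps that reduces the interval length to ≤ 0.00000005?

27

Width after n steps is 4/2^n. Need 2^n ≥ 4/0.00000005 = 80000000.
2^26 = 67108864 < 80000000 ≤ 2^27 = 134217728, so n = 27.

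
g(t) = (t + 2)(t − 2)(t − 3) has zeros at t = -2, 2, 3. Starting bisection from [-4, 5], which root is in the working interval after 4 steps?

m = 0.5, g(m) = 9.375 (+); new bracket [-4, 0.5]
m = -1.75, g(m) = 4.453125 (+); new bracket [-4, -1.75]
m = -2.875, g(m) = -25.060547 (−); new bracket [-2.875, -1.75]
m = -2.3125, g(m) = -7.1594 (−); new bracket [-2.3125, -1.75]

-2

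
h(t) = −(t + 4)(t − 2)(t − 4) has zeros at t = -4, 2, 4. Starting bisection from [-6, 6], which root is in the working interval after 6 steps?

t = 0 gives h = -32, negative; keep [-6, 0]
t = -3 gives h = -35, negative; keep [-6, -3]
t = -4.5 gives h = 27.625, positive; keep [-4.5, -3]
t = -3.75 gives h = -11.1406, negative; keep [-4.5, -3.75]
t = -4.125 gives h = 6.2207, positive; keep [-4.125, -3.75]
t = -3.9375 gives h = -2.9456, negative; keep [-4.125, -3.9375]

-4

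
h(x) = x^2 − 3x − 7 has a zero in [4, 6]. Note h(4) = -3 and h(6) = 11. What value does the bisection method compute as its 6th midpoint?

x = 5 gives h = 3, positive; keep [4, 5]
x = 4.5 gives h = -0.25, negative; keep [4.5, 5]
x = 4.75 gives h = 1.3125, positive; keep [4.5, 4.75]
x = 4.625 gives h = 0.5156, positive; keep [4.5, 4.625]
x = 4.5625 gives h = 0.1289, positive; keep [4.5, 4.5625]
x = 4.53125 gives h = -0.0615, negative; keep [4.53125, 4.5625]

4.53125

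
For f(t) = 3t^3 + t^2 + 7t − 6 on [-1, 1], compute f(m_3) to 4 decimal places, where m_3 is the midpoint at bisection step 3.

t = 0 gives f = -6, negative; keep [0, 1]
t = 0.5 gives f = -1.875, negative; keep [0.5, 1]
t = 0.75 gives f = 1.078125, positive; keep [0.5, 0.75]

1.0781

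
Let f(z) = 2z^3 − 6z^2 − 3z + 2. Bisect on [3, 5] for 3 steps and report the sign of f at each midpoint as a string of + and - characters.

++-

m = 4, f(m) = 22 (+); new bracket [3, 4]
m = 3.5, f(m) = 3.75 (+); new bracket [3, 3.5]
m = 3.25, f(m) = -2.46875 (−); new bracket [3.25, 3.5]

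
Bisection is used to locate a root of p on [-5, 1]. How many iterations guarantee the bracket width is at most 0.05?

Width after n steps is 6/2^n. Need 2^n ≥ 6/0.05 = 120.
2^6 = 64 < 120 ≤ 2^7 = 128, so n = 7.

7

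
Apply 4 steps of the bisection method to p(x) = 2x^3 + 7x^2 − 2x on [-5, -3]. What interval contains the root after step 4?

[-3.875, -3.75]

midpoint -4: p = -8 < 0 → [-4, -3]
midpoint -3.5: p = 7 > 0 → [-4, -3.5]
midpoint -3.75: p = 0.46875 > 0 → [-4, -3.75]
midpoint -3.875: p = -3.5117 < 0 → [-3.875, -3.75]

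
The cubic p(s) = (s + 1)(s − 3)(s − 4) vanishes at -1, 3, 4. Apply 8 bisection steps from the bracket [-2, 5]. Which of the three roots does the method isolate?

m = 1.5, p(m) = 9.375 (+); new bracket [-2, 1.5]
m = -0.25, p(m) = 10.359375 (+); new bracket [-2, -0.25]
m = -1.125, p(m) = -2.642578 (−); new bracket [-1.125, -0.25]
m = -0.6875, p(m) = 5.4016 (+); new bracket [-1.125, -0.6875]
m = -0.90625, p(m) = 1.7967 (+); new bracket [-1.125, -0.90625]
m = -1.015625, p(m) = -0.3147 (−); new bracket [-1.015625, -0.90625]
m = -0.9609375, p(m) = 0.7676 (+); new bracket [-1.015625, -0.9609375]
m = -0.98828125, p(m) = 0.2331 (+); new bracket [-1.015625, -0.98828125]

-1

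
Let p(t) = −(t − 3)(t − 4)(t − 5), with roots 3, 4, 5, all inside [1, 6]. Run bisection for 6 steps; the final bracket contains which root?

3

p(3.5) = -0.375 < 0, so the root lies in [1, 3.5]
p(2.25) = 3.609375 > 0, so the root lies in [2.25, 3.5]
p(2.875) = 0.298828 > 0, so the root lies in [2.875, 3.5]
p(3.1875) = -0.2761 < 0, so the root lies in [2.875, 3.1875]
p(3.03125) = -0.0596 < 0, so the root lies in [2.875, 3.03125]
p(2.953125) = 0.1004 > 0, so the root lies in [2.953125, 3.03125]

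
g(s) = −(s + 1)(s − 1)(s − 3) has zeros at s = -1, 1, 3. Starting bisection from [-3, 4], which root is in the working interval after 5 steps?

g(0.5) = -1.875 < 0, so the root lies in [-3, 0.5]
g(-1.25) = 2.390625 > 0, so the root lies in [-1.25, 0.5]
g(-0.375) = -2.900391 < 0, so the root lies in [-1.25, -0.375]
g(-0.8125) = -1.2957 < 0, so the root lies in [-1.25, -0.8125]
g(-1.03125) = 0.2559 > 0, so the root lies in [-1.03125, -0.8125]

-1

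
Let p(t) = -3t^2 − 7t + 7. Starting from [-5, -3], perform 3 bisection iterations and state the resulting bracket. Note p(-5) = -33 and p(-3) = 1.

[-3.25, -3]

t = -4 gives p = -13, negative; keep [-4, -3]
t = -3.5 gives p = -5.25, negative; keep [-3.5, -3]
t = -3.25 gives p = -1.9375, negative; keep [-3.25, -3]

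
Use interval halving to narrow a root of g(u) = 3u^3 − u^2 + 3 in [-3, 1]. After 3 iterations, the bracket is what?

[-1, -0.5]

m = -1, g(m) = -1 (−); new bracket [-1, 1]
m = 0, g(m) = 3 (+); new bracket [-1, 0]
m = -0.5, g(m) = 2.375 (+); new bracket [-1, -0.5]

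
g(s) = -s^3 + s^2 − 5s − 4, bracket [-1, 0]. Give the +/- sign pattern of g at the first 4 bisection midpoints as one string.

midpoint -0.5: g = -1.125 < 0 → [-1, -0.5]
midpoint -0.75: g = 0.734375 > 0 → [-0.75, -0.5]
midpoint -0.625: g = -0.240234 < 0 → [-0.75, -0.625]
midpoint -0.6875: g = 0.2351 > 0 → [-0.6875, -0.625]

-+-+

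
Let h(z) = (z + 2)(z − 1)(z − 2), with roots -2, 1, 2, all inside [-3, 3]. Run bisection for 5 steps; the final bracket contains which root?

m = 0, h(m) = 4 (+); new bracket [-3, 0]
m = -1.5, h(m) = 4.375 (+); new bracket [-3, -1.5]
m = -2.25, h(m) = -3.453125 (−); new bracket [-2.25, -1.5]
m = -1.875, h(m) = 1.3926 (+); new bracket [-2.25, -1.875]
m = -2.0625, h(m) = -0.7776 (−); new bracket [-2.0625, -1.875]

-2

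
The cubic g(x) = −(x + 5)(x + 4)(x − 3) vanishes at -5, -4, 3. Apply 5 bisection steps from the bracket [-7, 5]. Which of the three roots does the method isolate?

3

x = -1 gives g = 48, positive; keep [-1, 5]
x = 2 gives g = 42, positive; keep [2, 5]
x = 3.5 gives g = -31.875, negative; keep [2, 3.5]
x = 2.75 gives g = 13.0781, positive; keep [2.75, 3.5]
x = 3.125 gives g = -7.2363, negative; keep [2.75, 3.125]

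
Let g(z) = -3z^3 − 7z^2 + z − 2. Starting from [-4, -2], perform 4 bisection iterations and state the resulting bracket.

z = -3 gives g = 13, positive; keep [-3, -2]
z = -2.5 gives g = -1.375, negative; keep [-3, -2.5]
z = -2.75 gives g = 4.703125, positive; keep [-2.75, -2.5]
z = -2.625 gives g = 1.4043, positive; keep [-2.625, -2.5]

[-2.625, -2.5]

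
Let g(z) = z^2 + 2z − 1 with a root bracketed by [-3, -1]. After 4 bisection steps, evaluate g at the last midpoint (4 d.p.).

-0.1094

midpoint -2: g = -1 < 0 → [-3, -2]
midpoint -2.5: g = 0.25 > 0 → [-2.5, -2]
midpoint -2.25: g = -0.4375 < 0 → [-2.5, -2.25]
midpoint -2.375: g = -0.1094 < 0 → [-2.5, -2.375]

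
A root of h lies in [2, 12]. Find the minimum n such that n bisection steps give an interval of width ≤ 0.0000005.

Width after n steps is 10/2^n. Need 2^n ≥ 10/0.0000005 = 20000000.
2^24 = 16777216 < 20000000 ≤ 2^25 = 33554432, so n = 25.

25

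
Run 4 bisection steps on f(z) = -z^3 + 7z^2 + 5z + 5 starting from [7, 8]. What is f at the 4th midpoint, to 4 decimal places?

z = 7.5 gives f = 14.375, positive; keep [7.5, 8]
z = 7.75 gives f = -1.296875, negative; keep [7.5, 7.75]
z = 7.625 gives f = 6.787109, positive; keep [7.625, 7.75]
z = 7.6875 gives f = 2.8079, positive; keep [7.6875, 7.75]

2.8079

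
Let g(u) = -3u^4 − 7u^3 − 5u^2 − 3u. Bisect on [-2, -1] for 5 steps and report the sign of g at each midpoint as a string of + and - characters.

+-++-

m = -1.5, g(m) = 1.6875 (+); new bracket [-2, -1.5]
m = -1.75, g(m) = -0.683594 (−); new bracket [-1.75, -1.5]
m = -1.625, g(m) = 0.790283 (+); new bracket [-1.75, -1.625]
m = -1.6875, g(m) = 0.1347 (+); new bracket [-1.75, -1.6875]
m = -1.71875, g(m) = -0.2529 (−); new bracket [-1.71875, -1.6875]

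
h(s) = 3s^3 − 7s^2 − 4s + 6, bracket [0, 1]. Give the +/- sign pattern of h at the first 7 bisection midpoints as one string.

++--+--

m = 0.5, h(m) = 2.625 (+); new bracket [0.5, 1]
m = 0.75, h(m) = 0.328125 (+); new bracket [0.75, 1]
m = 0.875, h(m) = -0.849609 (−); new bracket [0.75, 0.875]
m = 0.8125, h(m) = -0.262 (−); new bracket [0.75, 0.8125]
m = 0.78125, h(m) = 0.0331 (+); new bracket [0.78125, 0.8125]
m = 0.796875, h(m) = -0.1145 (−); new bracket [0.78125, 0.796875]
m = 0.7890625, h(m) = -0.0407 (−); new bracket [0.78125, 0.7890625]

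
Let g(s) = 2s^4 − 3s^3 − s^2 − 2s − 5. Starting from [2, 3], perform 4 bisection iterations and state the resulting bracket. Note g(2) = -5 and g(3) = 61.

[2.125, 2.1875]

m = 2.5, g(m) = 15 (+); new bracket [2, 2.5]
m = 2.25, g(m) = 2.523438 (+); new bracket [2, 2.25]
m = 2.125, g(m) = -1.770996 (−); new bracket [2.125, 2.25]
m = 2.1875, g(m) = 0.2327 (+); new bracket [2.125, 2.1875]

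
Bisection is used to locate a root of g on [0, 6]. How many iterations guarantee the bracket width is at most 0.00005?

Width after n steps is 6/2^n. Need 2^n ≥ 6/0.00005 = 120000.
2^16 = 65536 < 120000 ≤ 2^17 = 131072, so n = 17.

17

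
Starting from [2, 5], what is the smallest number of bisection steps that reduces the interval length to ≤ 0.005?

Width after n steps is 3/2^n. Need 2^n ≥ 3/0.005 = 600.
2^9 = 512 < 600 ≤ 2^10 = 1024, so n = 10.

10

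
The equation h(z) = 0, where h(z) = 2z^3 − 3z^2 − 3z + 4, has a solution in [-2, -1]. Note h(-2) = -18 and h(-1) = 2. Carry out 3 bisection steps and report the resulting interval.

z = -1.5 gives h = -5, negative; keep [-1.5, -1]
z = -1.25 gives h = -0.84375, negative; keep [-1.25, -1]
z = -1.125 gives h = 0.730469, positive; keep [-1.25, -1.125]

[-1.25, -1.125]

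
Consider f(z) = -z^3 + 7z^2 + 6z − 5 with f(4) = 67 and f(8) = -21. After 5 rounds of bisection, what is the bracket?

[7.625, 7.75]

f(6) = 67 > 0, so the root lies in [6, 8]
f(7) = 37 > 0, so the root lies in [7, 8]
f(7.5) = 11.875 > 0, so the root lies in [7.5, 8]
f(7.75) = -3.5469 < 0, so the root lies in [7.5, 7.75]
f(7.625) = 4.4121 > 0, so the root lies in [7.625, 7.75]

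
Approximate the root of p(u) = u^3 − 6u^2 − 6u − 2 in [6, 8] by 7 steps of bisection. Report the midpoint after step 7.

midpoint 7: p = 5 > 0 → [6, 7]
midpoint 6.5: p = -19.875 < 0 → [6.5, 7]
midpoint 6.75: p = -8.328125 < 0 → [6.75, 7]
midpoint 6.875: p = -1.8926 < 0 → [6.875, 7]
midpoint 6.9375: p = 1.4958 > 0 → [6.875, 6.9375]
midpoint 6.90625: p = -0.2127 < 0 → [6.90625, 6.9375]
midpoint 6.921875: p = 0.638 > 0 → [6.90625, 6.921875]

6.921875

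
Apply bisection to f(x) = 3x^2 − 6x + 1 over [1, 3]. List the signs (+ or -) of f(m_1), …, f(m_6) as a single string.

f(2) = 1 > 0, so the root lies in [1, 2]
f(1.5) = -1.25 < 0, so the root lies in [1.5, 2]
f(1.75) = -0.3125 < 0, so the root lies in [1.75, 2]
f(1.875) = 0.2969 > 0, so the root lies in [1.75, 1.875]
f(1.8125) = -0.0195 < 0, so the root lies in [1.8125, 1.875]
f(1.84375) = 0.1357 > 0, so the root lies in [1.8125, 1.84375]

+--+-+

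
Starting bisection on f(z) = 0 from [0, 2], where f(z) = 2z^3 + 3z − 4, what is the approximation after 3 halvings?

f(1) = 1 > 0, so the root lies in [0, 1]
f(0.5) = -2.25 < 0, so the root lies in [0.5, 1]
f(0.75) = -0.90625 < 0, so the root lies in [0.75, 1]

0.75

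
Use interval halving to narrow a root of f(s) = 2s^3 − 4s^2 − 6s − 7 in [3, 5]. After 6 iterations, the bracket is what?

[3.25, 3.28125]

m = 4, f(m) = 33 (+); new bracket [3, 4]
m = 3.5, f(m) = 8.75 (+); new bracket [3, 3.5]
m = 3.25, f(m) = -0.09375 (−); new bracket [3.25, 3.5]
m = 3.375, f(m) = 4.0742 (+); new bracket [3.25, 3.375]
m = 3.3125, f(m) = 1.9282 (+); new bracket [3.25, 3.3125]
m = 3.28125, f(m) = 0.9019 (+); new bracket [3.25, 3.28125]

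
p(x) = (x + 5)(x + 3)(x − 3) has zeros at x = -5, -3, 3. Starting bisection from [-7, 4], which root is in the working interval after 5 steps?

x = -1.5 gives p = -23.625, negative; keep [-1.5, 4]
x = 1.25 gives p = -46.484375, negative; keep [1.25, 4]
x = 2.625 gives p = -16.083984, negative; keep [2.625, 4]
x = 3.3125 gives p = 16.3977, positive; keep [2.625, 3.3125]
x = 2.96875 gives p = -1.4864, negative; keep [2.96875, 3.3125]

3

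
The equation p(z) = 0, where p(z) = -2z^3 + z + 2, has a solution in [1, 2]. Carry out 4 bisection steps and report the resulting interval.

m = 1.5, p(m) = -3.25 (−); new bracket [1, 1.5]
m = 1.25, p(m) = -0.65625 (−); new bracket [1, 1.25]
m = 1.125, p(m) = 0.277344 (+); new bracket [1.125, 1.25]
m = 1.1875, p(m) = -0.1616 (−); new bracket [1.125, 1.1875]

[1.125, 1.1875]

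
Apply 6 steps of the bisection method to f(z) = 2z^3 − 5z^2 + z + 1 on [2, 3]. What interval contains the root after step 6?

[2.15625, 2.171875]

z = 2.5 gives f = 3.5, positive; keep [2, 2.5]
z = 2.25 gives f = 0.71875, positive; keep [2, 2.25]
z = 2.125 gives f = -0.261719, negative; keep [2.125, 2.25]
z = 2.1875 gives f = 0.1968, positive; keep [2.125, 2.1875]
z = 2.15625 gives f = -0.0402, negative; keep [2.15625, 2.1875]
z = 2.171875 gives f = 0.0763, positive; keep [2.15625, 2.171875]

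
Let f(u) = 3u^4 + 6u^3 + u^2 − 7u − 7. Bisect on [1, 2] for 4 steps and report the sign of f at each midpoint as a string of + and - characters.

u = 1.5 gives f = 20.1875, positive; keep [1, 1.5]
u = 1.25 gives f = 4.855469, positive; keep [1, 1.25]
u = 1.125 gives f = -0.260986, negative; keep [1.125, 1.25]
u = 1.1875 gives f = 2.1106, positive; keep [1.125, 1.1875]

++-+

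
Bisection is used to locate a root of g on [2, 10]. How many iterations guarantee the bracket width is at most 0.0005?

Width after n steps is 8/2^n. Need 2^n ≥ 8/0.0005 = 16000.
2^13 = 8192 < 16000 ≤ 2^14 = 16384, so n = 14.

14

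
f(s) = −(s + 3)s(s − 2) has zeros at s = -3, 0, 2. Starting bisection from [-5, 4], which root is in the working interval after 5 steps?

-3

m = -0.5, f(m) = -3.125 (−); new bracket [-5, -0.5]
m = -2.75, f(m) = -3.265625 (−); new bracket [-5, -2.75]
m = -3.875, f(m) = 19.919922 (+); new bracket [-3.875, -2.75]
m = -3.3125, f(m) = 5.4993 (+); new bracket [-3.3125, -2.75]
m = -3.03125, f(m) = 0.4766 (+); new bracket [-3.03125, -2.75]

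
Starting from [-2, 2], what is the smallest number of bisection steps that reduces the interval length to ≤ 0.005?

10

Width after n steps is 4/2^n. Need 2^n ≥ 4/0.005 = 800.
2^9 = 512 < 800 ≤ 2^10 = 1024, so n = 10.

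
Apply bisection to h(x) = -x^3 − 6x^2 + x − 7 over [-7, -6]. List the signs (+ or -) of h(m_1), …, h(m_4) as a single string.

+-+-

m = -6.5, h(m) = 7.625 (+); new bracket [-6.5, -6]
m = -6.25, h(m) = -3.484375 (−); new bracket [-6.5, -6.25]
m = -6.375, h(m) = 1.865234 (+); new bracket [-6.375, -6.25]
m = -6.3125, h(m) = -0.8601 (−); new bracket [-6.375, -6.3125]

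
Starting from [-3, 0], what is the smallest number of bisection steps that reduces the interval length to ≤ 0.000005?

20

Width after n steps is 3/2^n. Need 2^n ≥ 3/0.000005 = 600000.
2^19 = 524288 < 600000 ≤ 2^20 = 1048576, so n = 20.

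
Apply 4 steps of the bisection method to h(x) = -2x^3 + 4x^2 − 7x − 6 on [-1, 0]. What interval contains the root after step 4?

h(-0.5) = -1.25 < 0, so the root lies in [-1, -0.5]
h(-0.75) = 2.34375 > 0, so the root lies in [-0.75, -0.5]
h(-0.625) = 0.425781 > 0, so the root lies in [-0.625, -0.5]
h(-0.5625) = -0.4409 < 0, so the root lies in [-0.625, -0.5625]

[-0.625, -0.5625]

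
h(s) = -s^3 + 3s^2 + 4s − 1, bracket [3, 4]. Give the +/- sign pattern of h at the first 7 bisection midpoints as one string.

h(3.5) = 6.875 > 0, so the root lies in [3.5, 4]
h(3.75) = 3.453125 > 0, so the root lies in [3.75, 4]
h(3.875) = 1.361328 > 0, so the root lies in [3.875, 4]
h(3.9375) = 0.2151 > 0, so the root lies in [3.9375, 4]
h(3.96875) = -0.3838 < 0, so the root lies in [3.9375, 3.96875]
h(3.953125) = -0.0822 < 0, so the root lies in [3.9375, 3.953125]
h(3.9453125) = 0.067 > 0, so the root lies in [3.9453125, 3.953125]

++++--+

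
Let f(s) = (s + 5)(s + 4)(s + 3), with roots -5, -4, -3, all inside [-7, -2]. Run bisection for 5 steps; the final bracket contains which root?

s = -4.5 gives f = 0.375, positive; keep [-7, -4.5]
s = -5.75 gives f = -3.609375, negative; keep [-5.75, -4.5]
s = -5.125 gives f = -0.298828, negative; keep [-5.125, -4.5]
s = -4.8125 gives f = 0.2761, positive; keep [-5.125, -4.8125]
s = -4.96875 gives f = 0.0596, positive; keep [-5.125, -4.96875]

-5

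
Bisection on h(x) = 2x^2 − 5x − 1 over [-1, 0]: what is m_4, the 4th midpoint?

x = -0.5 gives h = 2, positive; keep [-0.5, 0]
x = -0.25 gives h = 0.375, positive; keep [-0.25, 0]
x = -0.125 gives h = -0.34375, negative; keep [-0.25, -0.125]
x = -0.1875 gives h = 0.0078, positive; keep [-0.1875, -0.125]

-0.1875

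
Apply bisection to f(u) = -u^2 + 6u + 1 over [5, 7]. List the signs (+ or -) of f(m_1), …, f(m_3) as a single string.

+--

u = 6 gives f = 1, positive; keep [6, 7]
u = 6.5 gives f = -2.25, negative; keep [6, 6.5]
u = 6.25 gives f = -0.5625, negative; keep [6, 6.25]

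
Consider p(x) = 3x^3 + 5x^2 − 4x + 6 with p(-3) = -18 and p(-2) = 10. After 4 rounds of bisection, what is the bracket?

x = -2.5 gives p = 0.375, positive; keep [-3, -2.5]
x = -2.75 gives p = -7.578125, negative; keep [-2.75, -2.5]
x = -2.625 gives p = -3.310547, negative; keep [-2.625, -2.5]
x = -2.5625 gives p = -1.3972, negative; keep [-2.5625, -2.5]

[-2.5625, -2.5]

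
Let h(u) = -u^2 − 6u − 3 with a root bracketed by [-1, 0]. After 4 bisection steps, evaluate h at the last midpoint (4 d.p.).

0.0586

h(-0.5) = -0.25 < 0, so the root lies in [-1, -0.5]
h(-0.75) = 0.9375 > 0, so the root lies in [-0.75, -0.5]
h(-0.625) = 0.359375 > 0, so the root lies in [-0.625, -0.5]
h(-0.5625) = 0.0586 > 0, so the root lies in [-0.5625, -0.5]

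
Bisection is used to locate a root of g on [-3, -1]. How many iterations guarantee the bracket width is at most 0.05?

Width after n steps is 2/2^n. Need 2^n ≥ 2/0.05 = 40.
2^5 = 32 < 40 ≤ 2^6 = 64, so n = 6.

6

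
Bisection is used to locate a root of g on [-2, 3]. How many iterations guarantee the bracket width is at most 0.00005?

Width after n steps is 5/2^n. Need 2^n ≥ 5/0.00005 = 100000.
2^16 = 65536 < 100000 ≤ 2^17 = 131072, so n = 17.

17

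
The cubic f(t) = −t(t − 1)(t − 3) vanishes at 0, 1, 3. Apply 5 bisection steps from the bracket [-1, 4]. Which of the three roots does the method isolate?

midpoint 1.5: f = 1.125 > 0 → [1.5, 4]
midpoint 2.75: f = 1.203125 > 0 → [2.75, 4]
midpoint 3.375: f = -3.005859 < 0 → [2.75, 3.375]
midpoint 3.0625: f = -0.3948 < 0 → [2.75, 3.0625]
midpoint 2.90625: f = 0.5194 > 0 → [2.90625, 3.0625]

3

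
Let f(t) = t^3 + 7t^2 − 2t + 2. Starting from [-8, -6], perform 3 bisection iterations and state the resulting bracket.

t = -7 gives f = 16, positive; keep [-8, -7]
t = -7.5 gives f = -11.125, negative; keep [-7.5, -7]
t = -7.25 gives f = 3.359375, positive; keep [-7.5, -7.25]

[-7.5, -7.25]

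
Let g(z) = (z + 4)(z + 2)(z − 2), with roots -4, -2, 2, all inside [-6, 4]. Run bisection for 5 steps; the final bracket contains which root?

2

midpoint -1: g = -9 < 0 → [-1, 4]
midpoint 1.5: g = -9.625 < 0 → [1.5, 4]
midpoint 2.75: g = 24.046875 > 0 → [1.5, 2.75]
midpoint 2.125: g = 3.1582 > 0 → [1.5, 2.125]
midpoint 1.8125: g = -4.155 < 0 → [1.8125, 2.125]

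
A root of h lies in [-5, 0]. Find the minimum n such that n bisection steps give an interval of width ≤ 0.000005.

20

Width after n steps is 5/2^n. Need 2^n ≥ 5/0.000005 = 1000000.
2^19 = 524288 < 1000000 ≤ 2^20 = 1048576, so n = 20.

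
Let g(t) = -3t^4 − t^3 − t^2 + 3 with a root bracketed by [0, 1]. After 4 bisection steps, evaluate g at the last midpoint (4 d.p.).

0.4960

m = 0.5, g(m) = 2.4375 (+); new bracket [0.5, 1]
m = 0.75, g(m) = 1.066406 (+); new bracket [0.75, 1]
m = 0.875, g(m) = -0.194092 (−); new bracket [0.75, 0.875]
m = 0.8125, g(m) = 0.496 (+); new bracket [0.8125, 0.875]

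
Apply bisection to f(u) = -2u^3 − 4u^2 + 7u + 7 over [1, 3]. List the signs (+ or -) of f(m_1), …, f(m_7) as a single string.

-+--+-+

midpoint 2: f = -11 < 0 → [1, 2]
midpoint 1.5: f = 1.75 > 0 → [1.5, 2]
midpoint 1.75: f = -3.71875 < 0 → [1.5, 1.75]
midpoint 1.625: f = -0.7695 < 0 → [1.5, 1.625]
midpoint 1.5625: f = 0.5425 > 0 → [1.5625, 1.625]
midpoint 1.59375: f = -0.1003 < 0 → [1.5625, 1.59375]
midpoint 1.578125: f = 0.2244 > 0 → [1.578125, 1.59375]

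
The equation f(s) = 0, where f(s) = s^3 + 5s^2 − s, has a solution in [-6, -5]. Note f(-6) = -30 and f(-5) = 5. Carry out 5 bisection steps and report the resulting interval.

[-5.21875, -5.1875]

f(-5.5) = -9.625 < 0, so the root lies in [-5.5, -5]
f(-5.25) = -1.640625 < 0, so the root lies in [-5.25, -5]
f(-5.125) = 1.841797 > 0, so the root lies in [-5.25, -5.125]
f(-5.1875) = 0.1418 > 0, so the root lies in [-5.25, -5.1875]
f(-5.21875) = -0.739 < 0, so the root lies in [-5.21875, -5.1875]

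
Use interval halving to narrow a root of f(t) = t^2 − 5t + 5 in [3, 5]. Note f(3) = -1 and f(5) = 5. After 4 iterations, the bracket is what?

t = 4 gives f = 1, positive; keep [3, 4]
t = 3.5 gives f = -0.25, negative; keep [3.5, 4]
t = 3.75 gives f = 0.3125, positive; keep [3.5, 3.75]
t = 3.625 gives f = 0.0156, positive; keep [3.5, 3.625]

[3.5, 3.625]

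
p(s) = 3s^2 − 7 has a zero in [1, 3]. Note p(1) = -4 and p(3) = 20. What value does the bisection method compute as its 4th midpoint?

1.625

midpoint 2: p = 5 > 0 → [1, 2]
midpoint 1.5: p = -0.25 < 0 → [1.5, 2]
midpoint 1.75: p = 2.1875 > 0 → [1.5, 1.75]
midpoint 1.625: p = 0.9219 > 0 → [1.5, 1.625]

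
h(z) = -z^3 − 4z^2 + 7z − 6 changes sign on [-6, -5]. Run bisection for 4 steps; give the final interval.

[-5.5, -5.4375]

midpoint -5.5: h = 0.875 > 0 → [-5.5, -5]
midpoint -5.25: h = -8.296875 < 0 → [-5.5, -5.25]
midpoint -5.375: h = -3.900391 < 0 → [-5.5, -5.375]
midpoint -5.4375: h = -1.5608 < 0 → [-5.5, -5.4375]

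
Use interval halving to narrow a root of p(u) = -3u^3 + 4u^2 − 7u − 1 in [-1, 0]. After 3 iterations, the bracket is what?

[-0.25, -0.125]

m = -0.5, p(m) = 3.875 (+); new bracket [-0.5, 0]
m = -0.25, p(m) = 1.046875 (+); new bracket [-0.25, 0]
m = -0.125, p(m) = -0.056641 (−); new bracket [-0.25, -0.125]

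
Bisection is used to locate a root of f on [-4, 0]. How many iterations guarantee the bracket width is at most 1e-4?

Width after n steps is 4/2^n. Need 2^n ≥ 4/1e-4 = 40000.
2^15 = 32768 < 40000 ≤ 2^16 = 65536, so n = 16.

16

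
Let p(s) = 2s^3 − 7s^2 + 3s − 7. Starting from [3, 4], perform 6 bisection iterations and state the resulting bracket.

[3.359375, 3.375]

m = 3.5, p(m) = 3.5 (+); new bracket [3, 3.5]
m = 3.25, p(m) = -2.53125 (−); new bracket [3.25, 3.5]
m = 3.375, p(m) = 0.277344 (+); new bracket [3.25, 3.375]
m = 3.3125, p(m) = -1.1772 (−); new bracket [3.3125, 3.375]
m = 3.34375, p(m) = -0.4627 (−); new bracket [3.34375, 3.375]
m = 3.359375, p(m) = -0.0959 (−); new bracket [3.359375, 3.375]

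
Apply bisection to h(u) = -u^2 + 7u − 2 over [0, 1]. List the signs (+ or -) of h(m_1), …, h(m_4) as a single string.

+-++

u = 0.5 gives h = 1.25, positive; keep [0, 0.5]
u = 0.25 gives h = -0.3125, negative; keep [0.25, 0.5]
u = 0.375 gives h = 0.484375, positive; keep [0.25, 0.375]
u = 0.3125 gives h = 0.0898, positive; keep [0.25, 0.3125]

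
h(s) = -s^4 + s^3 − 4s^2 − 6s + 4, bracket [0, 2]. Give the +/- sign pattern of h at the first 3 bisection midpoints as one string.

-+-

midpoint 1: h = -6 < 0 → [0, 1]
midpoint 0.5: h = 0.0625 > 0 → [0.5, 1]
midpoint 0.75: h = -2.644531 < 0 → [0.5, 0.75]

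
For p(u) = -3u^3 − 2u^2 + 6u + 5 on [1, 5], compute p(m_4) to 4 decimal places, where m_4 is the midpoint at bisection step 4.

u = 3 gives p = -76, negative; keep [1, 3]
u = 2 gives p = -15, negative; keep [1, 2]
u = 1.5 gives p = -0.625, negative; keep [1, 1.5]
u = 1.25 gives p = 3.5156, positive; keep [1.25, 1.5]

3.5156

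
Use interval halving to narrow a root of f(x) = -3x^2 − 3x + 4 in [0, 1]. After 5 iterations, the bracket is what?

f(0.5) = 1.75 > 0, so the root lies in [0.5, 1]
f(0.75) = 0.0625 > 0, so the root lies in [0.75, 1]
f(0.875) = -0.921875 < 0, so the root lies in [0.75, 0.875]
f(0.8125) = -0.418 < 0, so the root lies in [0.75, 0.8125]
f(0.78125) = -0.1748 < 0, so the root lies in [0.75, 0.78125]

[0.75, 0.78125]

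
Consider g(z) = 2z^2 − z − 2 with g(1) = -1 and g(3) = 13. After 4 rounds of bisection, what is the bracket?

m = 2, g(m) = 4 (+); new bracket [1, 2]
m = 1.5, g(m) = 1 (+); new bracket [1, 1.5]
m = 1.25, g(m) = -0.125 (−); new bracket [1.25, 1.5]
m = 1.375, g(m) = 0.4062 (+); new bracket [1.25, 1.375]

[1.25, 1.375]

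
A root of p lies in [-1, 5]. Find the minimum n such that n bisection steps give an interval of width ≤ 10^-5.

20

Width after n steps is 6/2^n. Need 2^n ≥ 6/10^-5 = 600000.
2^19 = 524288 < 600000 ≤ 2^20 = 1048576, so n = 20.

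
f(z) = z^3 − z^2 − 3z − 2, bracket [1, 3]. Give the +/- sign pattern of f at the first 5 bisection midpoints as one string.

--+++

f(2) = -4 < 0, so the root lies in [2, 3]
f(2.5) = -0.125 < 0, so the root lies in [2.5, 3]
f(2.75) = 2.984375 > 0, so the root lies in [2.5, 2.75]
f(2.625) = 1.3223 > 0, so the root lies in [2.5, 2.625]
f(2.5625) = 0.5725 > 0, so the root lies in [2.5, 2.5625]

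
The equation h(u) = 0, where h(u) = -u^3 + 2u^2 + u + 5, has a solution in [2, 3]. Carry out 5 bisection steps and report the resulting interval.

[2.90625, 2.9375]

u = 2.5 gives h = 4.375, positive; keep [2.5, 3]
u = 2.75 gives h = 2.078125, positive; keep [2.75, 3]
u = 2.875 gives h = 0.642578, positive; keep [2.875, 3]
u = 2.9375 gives h = -0.1521, negative; keep [2.875, 2.9375]
u = 2.90625 gives h = 0.2518, positive; keep [2.90625, 2.9375]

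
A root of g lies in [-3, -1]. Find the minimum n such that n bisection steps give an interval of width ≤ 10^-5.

18

Width after n steps is 2/2^n. Need 2^n ≥ 2/10^-5 = 200000.
2^17 = 131072 < 200000 ≤ 2^18 = 262144, so n = 18.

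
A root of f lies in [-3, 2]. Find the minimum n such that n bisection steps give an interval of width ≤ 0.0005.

14

Width after n steps is 5/2^n. Need 2^n ≥ 5/0.0005 = 10000.
2^13 = 8192 < 10000 ≤ 2^14 = 16384, so n = 14.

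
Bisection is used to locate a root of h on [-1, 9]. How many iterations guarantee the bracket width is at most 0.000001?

Width after n steps is 10/2^n. Need 2^n ≥ 10/0.000001 = 10000000.
2^23 = 8388608 < 10000000 ≤ 2^24 = 16777216, so n = 24.

24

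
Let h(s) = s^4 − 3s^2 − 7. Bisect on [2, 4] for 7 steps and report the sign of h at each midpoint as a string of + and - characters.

h(3) = 47 > 0, so the root lies in [2, 3]
h(2.5) = 13.3125 > 0, so the root lies in [2, 2.5]
h(2.25) = 3.441406 > 0, so the root lies in [2, 2.25]
h(2.125) = -0.156 < 0, so the root lies in [2.125, 2.25]
h(2.1875) = 1.5423 > 0, so the root lies in [2.125, 2.1875]
h(2.15625) = 0.6688 > 0, so the root lies in [2.125, 2.15625]
h(2.140625) = 0.2504 > 0, so the root lies in [2.125, 2.140625]

+++-+++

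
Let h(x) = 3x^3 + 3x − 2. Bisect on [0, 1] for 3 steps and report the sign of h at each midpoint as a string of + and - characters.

-++

x = 0.5 gives h = -0.125, negative; keep [0.5, 1]
x = 0.75 gives h = 1.515625, positive; keep [0.5, 0.75]
x = 0.625 gives h = 0.607422, positive; keep [0.5, 0.625]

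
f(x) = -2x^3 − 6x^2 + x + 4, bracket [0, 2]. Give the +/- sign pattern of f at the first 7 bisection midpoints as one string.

x = 1 gives f = -3, negative; keep [0, 1]
x = 0.5 gives f = 2.75, positive; keep [0.5, 1]
x = 0.75 gives f = 0.53125, positive; keep [0.75, 1]
x = 0.875 gives f = -1.0586, negative; keep [0.75, 0.875]
x = 0.8125 gives f = -0.2212, negative; keep [0.75, 0.8125]
x = 0.78125 gives f = 0.1655, positive; keep [0.78125, 0.8125]
x = 0.796875 gives f = -0.0252, negative; keep [0.78125, 0.796875]

-++--+-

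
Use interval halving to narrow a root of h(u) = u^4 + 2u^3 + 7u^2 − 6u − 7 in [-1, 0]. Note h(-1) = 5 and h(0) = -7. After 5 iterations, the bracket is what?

midpoint -0.5: h = -2.4375 < 0 → [-1, -0.5]
midpoint -0.75: h = 0.910156 > 0 → [-0.75, -0.5]
midpoint -0.625: h = -0.851318 < 0 → [-0.75, -0.625]
midpoint -0.6875: h = 0.0071 > 0 → [-0.6875, -0.625]
midpoint -0.65625: h = -0.4276 < 0 → [-0.6875, -0.65625]

[-0.6875, -0.65625]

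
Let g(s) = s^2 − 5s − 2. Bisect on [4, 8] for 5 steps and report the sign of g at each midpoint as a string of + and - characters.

m = 6, g(m) = 4 (+); new bracket [4, 6]
m = 5, g(m) = -2 (−); new bracket [5, 6]
m = 5.5, g(m) = 0.75 (+); new bracket [5, 5.5]
m = 5.25, g(m) = -0.6875 (−); new bracket [5.25, 5.5]
m = 5.375, g(m) = 0.0156 (+); new bracket [5.25, 5.375]

+-+-+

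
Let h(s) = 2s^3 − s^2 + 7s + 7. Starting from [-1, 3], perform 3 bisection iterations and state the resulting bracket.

s = 1 gives h = 15, positive; keep [-1, 1]
s = 0 gives h = 7, positive; keep [-1, 0]
s = -0.5 gives h = 3, positive; keep [-1, -0.5]

[-1, -0.5]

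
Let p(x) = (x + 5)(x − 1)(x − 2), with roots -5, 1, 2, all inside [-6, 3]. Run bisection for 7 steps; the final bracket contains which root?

-5

m = -1.5, p(m) = 30.625 (+); new bracket [-6, -1.5]
m = -3.75, p(m) = 34.140625 (+); new bracket [-6, -3.75]
m = -4.875, p(m) = 5.048828 (+); new bracket [-6, -4.875]
m = -5.4375, p(m) = -20.947 (−); new bracket [-5.4375, -4.875]
m = -5.15625, p(m) = -6.8837 (−); new bracket [-5.15625, -4.875]
m = -5.015625, p(m) = -0.6594 (−); new bracket [-5.015625, -4.875]
m = -4.9453125, p(m) = 2.2582 (+); new bracket [-5.015625, -4.9453125]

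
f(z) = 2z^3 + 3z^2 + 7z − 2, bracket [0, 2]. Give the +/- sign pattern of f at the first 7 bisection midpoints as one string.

++-++++

z = 1 gives f = 10, positive; keep [0, 1]
z = 0.5 gives f = 2.5, positive; keep [0, 0.5]
z = 0.25 gives f = -0.03125, negative; keep [0.25, 0.5]
z = 0.375 gives f = 1.1523, positive; keep [0.25, 0.375]
z = 0.3125 gives f = 0.5415, positive; keep [0.25, 0.3125]
z = 0.28125 gives f = 0.2505, positive; keep [0.25, 0.28125]
z = 0.265625 gives f = 0.1085, positive; keep [0.25, 0.265625]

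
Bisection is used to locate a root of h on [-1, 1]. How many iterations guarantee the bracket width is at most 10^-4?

15

Width after n steps is 2/2^n. Need 2^n ≥ 2/10^-4 = 20000.
2^14 = 16384 < 20000 ≤ 2^15 = 32768, so n = 15.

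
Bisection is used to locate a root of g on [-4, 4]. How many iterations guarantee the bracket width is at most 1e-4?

17

Width after n steps is 8/2^n. Need 2^n ≥ 8/1e-4 = 80000.
2^16 = 65536 < 80000 ≤ 2^17 = 131072, so n = 17.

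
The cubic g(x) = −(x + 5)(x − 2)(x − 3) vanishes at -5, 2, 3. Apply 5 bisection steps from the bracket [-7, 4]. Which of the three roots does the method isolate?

midpoint -1.5: g = -55.125 < 0 → [-7, -1.5]
midpoint -4.25: g = -33.984375 < 0 → [-7, -4.25]
midpoint -5.625: g = 41.103516 > 0 → [-5.625, -4.25]
midpoint -4.9375: g = -3.4417 < 0 → [-5.625, -4.9375]
midpoint -5.28125: g = 16.9588 > 0 → [-5.28125, -4.9375]

-5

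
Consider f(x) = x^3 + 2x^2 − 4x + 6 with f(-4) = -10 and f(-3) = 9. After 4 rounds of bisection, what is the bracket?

midpoint -3.5: f = 1.625 > 0 → [-4, -3.5]
midpoint -3.75: f = -3.609375 < 0 → [-3.75, -3.5]
midpoint -3.625: f = -0.853516 < 0 → [-3.625, -3.5]
midpoint -3.5625: f = 0.4197 > 0 → [-3.625, -3.5625]

[-3.625, -3.5625]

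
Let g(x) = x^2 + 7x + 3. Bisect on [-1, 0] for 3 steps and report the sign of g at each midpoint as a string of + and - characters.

-++

m = -0.5, g(m) = -0.25 (−); new bracket [-0.5, 0]
m = -0.25, g(m) = 1.3125 (+); new bracket [-0.5, -0.25]
m = -0.375, g(m) = 0.515625 (+); new bracket [-0.5, -0.375]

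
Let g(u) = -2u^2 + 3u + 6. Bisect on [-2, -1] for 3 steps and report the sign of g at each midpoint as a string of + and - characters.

--+

midpoint -1.5: g = -3 < 0 → [-1.5, -1]
midpoint -1.25: g = -0.875 < 0 → [-1.25, -1]
midpoint -1.125: g = 0.09375 > 0 → [-1.25, -1.125]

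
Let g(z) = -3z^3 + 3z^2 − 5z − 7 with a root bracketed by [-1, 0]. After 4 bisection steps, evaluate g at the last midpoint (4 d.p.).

m = -0.5, g(m) = -3.375 (−); new bracket [-1, -0.5]
m = -0.75, g(m) = -0.296875 (−); new bracket [-1, -0.75]
m = -0.875, g(m) = 1.681641 (+); new bracket [-0.875, -0.75]
m = -0.8125, g(m) = 0.6521 (+); new bracket [-0.8125, -0.75]

0.6521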